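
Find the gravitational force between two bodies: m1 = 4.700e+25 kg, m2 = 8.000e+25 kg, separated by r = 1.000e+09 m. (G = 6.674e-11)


F = G*m1*m2/r^2 = 6.674e-11 * 4.700e+25 * 8.000e+25 / (1.000e+09)^2 = 6.674e-11 * 3.760e+51 / 1.000e+18 = 2.509e+23

2.509e+23 N


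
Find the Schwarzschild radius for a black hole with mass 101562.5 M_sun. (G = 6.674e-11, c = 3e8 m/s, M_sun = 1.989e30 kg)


M = 101562.5 * 1.989e30 kg = 2.020078125e+35 kg. rs = 2GM/c^2 = 2 * 6.674e-11 * 2.020078125e+35 / (3e8)^2 = 2.996e+08

2.996e+08 m


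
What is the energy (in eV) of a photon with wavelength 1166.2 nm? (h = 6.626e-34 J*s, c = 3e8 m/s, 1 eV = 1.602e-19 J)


E = hc/lambda = 6.626e-34 * 3e8 / 1.166e-06 = 1.705e-19 J = 1.064 eV

1.064 eV


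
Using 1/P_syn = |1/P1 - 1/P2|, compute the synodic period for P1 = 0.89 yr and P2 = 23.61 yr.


1/P_syn = |1/P1 - 1/P2| = |1/0.89 - 1/23.61| => P_syn = 0.9249

0.9249 years


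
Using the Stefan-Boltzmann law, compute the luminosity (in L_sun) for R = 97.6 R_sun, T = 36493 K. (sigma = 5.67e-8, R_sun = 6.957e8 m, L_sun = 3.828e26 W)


R = 97.6 * 6.957e8 m = 6.790032e+10 m. L = 4*pi*R^2*sigma*T^4 = 4*pi*(6.790032e+10)^2 * 5.67e-8 * 36493^4 = 5.826058397e+33 W. L/L_sun = 5.826058397e+33 / 3.828e26 = 1.522e+07

1.522e+07 L_sun


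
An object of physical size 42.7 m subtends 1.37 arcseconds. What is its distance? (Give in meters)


D = size / theta_rad, theta_rad = 1.37 * pi/(180*3600) = 6.642e-06, D = 6.429e+06

6.429e+06 m


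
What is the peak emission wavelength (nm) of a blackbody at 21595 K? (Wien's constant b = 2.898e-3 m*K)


lam_max = b / T = 2.898e-3 / 21595 = 1.342e-07 m = 134.1977 nm

134.1977 nm


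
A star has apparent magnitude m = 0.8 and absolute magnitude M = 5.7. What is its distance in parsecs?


d = 10^((m - M + 5)/5) = 10^((0.8 - 5.7 + 5)/5) = 1.0471

1.0471 pc


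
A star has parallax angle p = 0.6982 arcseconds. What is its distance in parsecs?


d = 1/p = 1/0.6982 = 1.4323

1.4323 pc


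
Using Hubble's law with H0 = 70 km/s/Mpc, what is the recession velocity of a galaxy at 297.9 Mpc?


v = H0 * d = 70 * 297.9 = 20853.0

20853.0 km/s


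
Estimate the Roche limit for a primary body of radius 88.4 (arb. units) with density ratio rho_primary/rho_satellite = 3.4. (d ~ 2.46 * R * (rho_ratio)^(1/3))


d_Roche = 2.46 * 88.4 * 3.4^(1/3) = 326.9994

326.9994


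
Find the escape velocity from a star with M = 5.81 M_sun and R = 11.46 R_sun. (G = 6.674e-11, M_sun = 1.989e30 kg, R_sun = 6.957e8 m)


M = 5.81 * 1.989e30 kg = 1.155609e+31 kg; R = 11.46 * 6.957e8 m = 7.972722e+09 m. v_esc = sqrt(2GM/R) = sqrt(2 * 6.674e-11 * 1.155609e+31 / 7.972722e+09) = 439855.7223

439855.7223 m/s


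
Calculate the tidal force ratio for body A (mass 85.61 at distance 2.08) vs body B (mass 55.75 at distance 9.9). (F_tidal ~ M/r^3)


Ratio = (M1/r1^3) / (M2/r2^3) = (85.61/2.08^3) / (55.75/9.9^3) = 165.5752

165.5752


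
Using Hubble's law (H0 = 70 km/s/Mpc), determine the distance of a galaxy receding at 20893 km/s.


d = v / H0 = 20893 / 70 = 298.4714

298.4714 Mpc


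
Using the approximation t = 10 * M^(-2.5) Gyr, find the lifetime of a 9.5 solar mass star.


t = 10 * M^(-2.5) = 10 * 9.5^(-2.5) = 0.0359

0.0359 Gyr


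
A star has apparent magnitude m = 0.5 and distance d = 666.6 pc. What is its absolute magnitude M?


M = m - 5*log10(d) + 5 = 0.5 - 5*log10(666.6) + 5 = -8.6193

-8.6193


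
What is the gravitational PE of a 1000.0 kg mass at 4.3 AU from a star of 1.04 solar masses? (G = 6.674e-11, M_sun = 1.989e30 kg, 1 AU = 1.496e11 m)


M = 1.04 * 1.989e30 kg = 2.06856e+30 kg; r = 4.3 AU * 1.496e11 m/AU = 6.4328e+11 m. U = -GM*m/r = -(6.674e-11 * 2.06856e+30 * 1000.0) / 6.4328e+11 = -2.146e+11

-2.146e+11 J


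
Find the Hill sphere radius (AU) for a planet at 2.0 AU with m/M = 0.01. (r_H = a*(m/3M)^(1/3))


r_H = a * (m/3M)^(1/3) = 2.0 * (0.01/3)^(1/3) = 0.2988

0.2988 AU


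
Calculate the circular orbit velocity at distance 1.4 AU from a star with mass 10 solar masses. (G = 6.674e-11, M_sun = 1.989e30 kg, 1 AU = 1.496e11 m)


v = sqrt(GM/r) = sqrt(6.674e-11 * 1.989e+31 / 2.094e+11) = 79612.393

79612.393 m/s


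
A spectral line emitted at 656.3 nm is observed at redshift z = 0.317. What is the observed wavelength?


lam_obs = lam_emit * (1 + z) = 656.3 * (1 + 0.317) = 864.3471

864.3471 nm


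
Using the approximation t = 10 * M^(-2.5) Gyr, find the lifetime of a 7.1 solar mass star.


t = 10 * M^(-2.5) = 10 * 7.1^(-2.5) = 0.0744

0.0744 Gyr


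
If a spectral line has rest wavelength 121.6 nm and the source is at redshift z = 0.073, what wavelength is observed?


lam_obs = lam_emit * (1 + z) = 121.6 * (1 + 0.073) = 130.4768

130.4768 nm


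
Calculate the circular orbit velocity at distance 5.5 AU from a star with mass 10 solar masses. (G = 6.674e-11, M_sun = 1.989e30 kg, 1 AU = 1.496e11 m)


v = sqrt(GM/r) = sqrt(6.674e-11 * 1.989e+31 / 8.228e+11) = 40166.4409

40166.4409 m/s


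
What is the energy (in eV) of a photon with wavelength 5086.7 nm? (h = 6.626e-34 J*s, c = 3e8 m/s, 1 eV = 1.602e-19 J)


E = hc/lambda = 6.626e-34 * 3e8 / 5.087e-06 = 3.908e-20 J = 0.2439 eV

0.2439 eV


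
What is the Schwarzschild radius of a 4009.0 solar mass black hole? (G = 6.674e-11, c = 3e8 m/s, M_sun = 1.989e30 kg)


M = 4009.0 * 1.989e30 kg = 7.973901e+33 kg. rs = 2GM/c^2 = 2 * 6.674e-11 * 7.973901e+33 / (3e8)^2 = 1.183e+07

1.183e+07 m


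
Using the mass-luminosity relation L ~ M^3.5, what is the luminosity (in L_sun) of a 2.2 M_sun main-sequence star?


L/L_sun = (M/M_sun)^3.5 = 2.2^3.5 = 15.7935

15.7935 L_sun


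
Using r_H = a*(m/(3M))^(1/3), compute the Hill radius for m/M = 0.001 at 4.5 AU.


r_H = a * (m/3M)^(1/3) = 4.5 * (0.001/3)^(1/3) = 0.312

0.312 AU


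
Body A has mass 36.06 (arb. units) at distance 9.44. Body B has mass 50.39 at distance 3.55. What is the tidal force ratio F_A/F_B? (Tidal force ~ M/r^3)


Ratio = (M1/r1^3) / (M2/r2^3) = (36.06/9.44^3) / (50.39/3.55^3) = 0.0381

0.0381


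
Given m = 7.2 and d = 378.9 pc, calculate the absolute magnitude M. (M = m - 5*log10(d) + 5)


M = m - 5*log10(d) + 5 = 7.2 - 5*log10(378.9) + 5 = -0.6926

-0.6926


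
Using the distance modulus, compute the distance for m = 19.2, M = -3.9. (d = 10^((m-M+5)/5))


d = 10^((m - M + 5)/5) = 10^((19.2 - -3.9 + 5)/5) = 416869.3835

416869.3835 pc


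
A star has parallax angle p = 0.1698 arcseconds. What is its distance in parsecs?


d = 1/p = 1/0.1698 = 5.8893

5.8893 pc


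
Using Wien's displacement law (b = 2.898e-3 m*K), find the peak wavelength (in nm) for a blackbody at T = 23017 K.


lam_max = b / T = 2.898e-3 / 23017 = 1.259e-07 m = 125.9069 nm

125.9069 nm


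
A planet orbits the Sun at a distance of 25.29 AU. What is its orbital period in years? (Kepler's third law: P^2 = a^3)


P = a^(3/2) = 25.29^1.5 = 127.1813

127.1813 years


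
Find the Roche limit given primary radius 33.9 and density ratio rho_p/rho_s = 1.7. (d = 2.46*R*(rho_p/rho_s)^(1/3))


d_Roche = 2.46 * 33.9 * 1.7^(1/3) = 99.5293

99.5293


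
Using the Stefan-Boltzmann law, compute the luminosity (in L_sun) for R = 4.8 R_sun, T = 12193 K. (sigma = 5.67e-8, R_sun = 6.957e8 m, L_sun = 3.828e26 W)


R = 4.8 * 6.957e8 m = 3.33936e+09 m. L = 4*pi*R^2*sigma*T^4 = 4*pi*(3.33936e+09)^2 * 5.67e-8 * 12193^4 = 1.75615037e+29 W. L/L_sun = 1.75615037e+29 / 3.828e26 = 458.7645

458.7645 L_sun


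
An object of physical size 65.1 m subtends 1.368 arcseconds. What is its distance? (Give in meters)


D = size / theta_rad, theta_rad = 1.368 * pi/(180*3600) = 6.632e-06, D = 9.816e+06

9.816e+06 m


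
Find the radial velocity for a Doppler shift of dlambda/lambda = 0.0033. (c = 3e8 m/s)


v = (dlambda/lambda) * c = 0.0033 * 3e8 = 990000.0

990000.0 m/s


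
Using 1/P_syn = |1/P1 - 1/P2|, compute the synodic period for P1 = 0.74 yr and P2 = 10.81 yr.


1/P_syn = |1/P1 - 1/P2| = |1/0.74 - 1/10.81| => P_syn = 0.7944

0.7944 years


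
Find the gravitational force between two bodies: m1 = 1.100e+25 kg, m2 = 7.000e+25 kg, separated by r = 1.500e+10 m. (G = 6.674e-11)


F = G*m1*m2/r^2 = 6.674e-11 * 1.100e+25 * 7.000e+25 / (1.500e+10)^2 = 6.674e-11 * 7.700e+50 / 2.250e+20 = 2.284e+20

2.284e+20 N


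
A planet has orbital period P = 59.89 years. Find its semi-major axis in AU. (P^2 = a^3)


a = P^(2/3) = 59.89^(2/3) = 15.3075

15.3075 AU


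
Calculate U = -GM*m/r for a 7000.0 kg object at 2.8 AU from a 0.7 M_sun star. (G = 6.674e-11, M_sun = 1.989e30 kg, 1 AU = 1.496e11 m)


M = 0.7 * 1.989e30 kg = 1.3923e+30 kg; r = 2.8 AU * 1.496e11 m/AU = 4.1888e+11 m. U = -GM*m/r = -(6.674e-11 * 1.3923e+30 * 7000.0) / 4.1888e+11 = -1.553e+12

-1.553e+12 J


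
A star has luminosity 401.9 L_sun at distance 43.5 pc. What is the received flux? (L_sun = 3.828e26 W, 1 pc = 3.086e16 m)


F = L / (4*pi*d^2) = 1.538e+29 / (4*pi*(1.342e+18)^2) = 6.794e-09

6.794e-09 W/m^2


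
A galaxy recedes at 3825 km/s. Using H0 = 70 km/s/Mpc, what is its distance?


d = v / H0 = 3825 / 70 = 54.6429

54.6429 Mpc


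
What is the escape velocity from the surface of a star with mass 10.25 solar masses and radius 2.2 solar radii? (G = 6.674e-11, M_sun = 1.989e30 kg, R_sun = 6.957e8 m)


M = 10.25 * 1.989e30 kg = 2.038725e+31 kg; R = 2.2 * 6.957e8 m = 1.53054e+09 m. v_esc = sqrt(2GM/R) = sqrt(2 * 6.674e-11 * 2.038725e+31 / 1.53054e+09) = 1.333e+06

1.333e+06 m/s


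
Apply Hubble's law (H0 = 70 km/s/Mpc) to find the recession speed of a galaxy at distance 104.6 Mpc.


v = H0 * d = 70 * 104.6 = 7322.0

7322.0 km/s


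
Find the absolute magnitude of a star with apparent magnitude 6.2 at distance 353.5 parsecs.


M = m - 5*log10(d) + 5 = 6.2 - 5*log10(353.5) + 5 = -1.5419

-1.5419


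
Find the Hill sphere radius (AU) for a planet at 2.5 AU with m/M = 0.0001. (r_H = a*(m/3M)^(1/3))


r_H = a * (m/3M)^(1/3) = 2.5 * (0.0001/3)^(1/3) = 0.0805

0.0805 AU


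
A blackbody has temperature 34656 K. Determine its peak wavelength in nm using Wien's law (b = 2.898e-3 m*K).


lam_max = b / T = 2.898e-3 / 34656 = 8.362e-08 m = 83.6219 nm

83.6219 nm


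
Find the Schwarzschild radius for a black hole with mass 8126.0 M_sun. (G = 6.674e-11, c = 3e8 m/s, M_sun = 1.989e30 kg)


M = 8126.0 * 1.989e30 kg = 1.6162614e+34 kg. rs = 2GM/c^2 = 2 * 6.674e-11 * 1.6162614e+34 / (3e8)^2 = 2.397e+07

2.397e+07 m


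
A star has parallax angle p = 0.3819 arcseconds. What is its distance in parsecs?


d = 1/p = 1/0.3819 = 2.6185

2.6185 pc


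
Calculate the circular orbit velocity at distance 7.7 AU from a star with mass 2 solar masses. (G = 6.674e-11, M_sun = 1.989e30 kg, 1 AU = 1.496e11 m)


v = sqrt(GM/r) = sqrt(6.674e-11 * 3.978e+30 / 1.152e+12) = 15181.4877

15181.4877 m/s


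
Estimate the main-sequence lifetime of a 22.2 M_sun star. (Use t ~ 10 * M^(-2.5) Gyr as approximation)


t = 10 * M^(-2.5) = 10 * 22.2^(-2.5) = 0.0043

0.0043 Gyr


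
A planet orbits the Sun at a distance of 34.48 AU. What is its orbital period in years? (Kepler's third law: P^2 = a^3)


P = a^(3/2) = 34.48^1.5 = 202.4654

202.4654 years


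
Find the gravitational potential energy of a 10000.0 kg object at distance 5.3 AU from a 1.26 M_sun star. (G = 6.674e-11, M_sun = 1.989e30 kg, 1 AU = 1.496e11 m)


M = 1.26 * 1.989e30 kg = 2.50614e+30 kg; r = 5.3 AU * 1.496e11 m/AU = 7.9288e+11 m. U = -GM*m/r = -(6.674e-11 * 2.50614e+30 * 10000.0) / 7.9288e+11 = -2.110e+12

-2.110e+12 J


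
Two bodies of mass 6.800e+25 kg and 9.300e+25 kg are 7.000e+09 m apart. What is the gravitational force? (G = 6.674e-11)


F = G*m1*m2/r^2 = 6.674e-11 * 6.800e+25 * 9.300e+25 / (7.000e+09)^2 = 6.674e-11 * 6.324e+51 / 4.900e+19 = 8.614e+21

8.614e+21 N


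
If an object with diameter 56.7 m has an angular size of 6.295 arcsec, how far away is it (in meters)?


D = size / theta_rad, theta_rad = 6.295 * pi/(180*3600) = 3.052e-05, D = 1.858e+06

1.858e+06 m


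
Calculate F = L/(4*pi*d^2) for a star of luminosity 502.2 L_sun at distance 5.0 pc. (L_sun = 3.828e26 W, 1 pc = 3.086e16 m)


F = L / (4*pi*d^2) = 1.922e+29 / (4*pi*(1.543e+17)^2) = 6.425e-07

6.425e-07 W/m^2


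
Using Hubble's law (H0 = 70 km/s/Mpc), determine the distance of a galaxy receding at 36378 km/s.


d = v / H0 = 36378 / 70 = 519.6857

519.6857 Mpc


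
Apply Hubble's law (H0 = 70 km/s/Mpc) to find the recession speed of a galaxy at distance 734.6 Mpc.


v = H0 * d = 70 * 734.6 = 51422.0

51422.0 km/s


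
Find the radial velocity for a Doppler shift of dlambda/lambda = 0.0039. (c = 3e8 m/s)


v = (dlambda/lambda) * c = 0.0039 * 3e8 = 1.170e+06

1.170e+06 m/s


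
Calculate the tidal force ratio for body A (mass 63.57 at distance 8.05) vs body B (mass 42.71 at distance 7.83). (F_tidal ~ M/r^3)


Ratio = (M1/r1^3) / (M2/r2^3) = (63.57/8.05^3) / (42.71/7.83^3) = 1.3697

1.3697


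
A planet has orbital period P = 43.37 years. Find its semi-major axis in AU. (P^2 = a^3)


a = P^(2/3) = 43.37^(2/3) = 12.3441

12.3441 AU


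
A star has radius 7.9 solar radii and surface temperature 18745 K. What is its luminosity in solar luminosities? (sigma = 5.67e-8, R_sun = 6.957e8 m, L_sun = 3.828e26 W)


R = 7.9 * 6.957e8 m = 5.49603e+09 m. L = 4*pi*R^2*sigma*T^4 = 4*pi*(5.49603e+09)^2 * 5.67e-8 * 18745^4 = 2.657252909e+30 W. L/L_sun = 2.657252909e+30 / 3.828e26 = 6941.622

6941.622 L_sun


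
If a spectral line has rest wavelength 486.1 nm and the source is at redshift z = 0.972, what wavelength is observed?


lam_obs = lam_emit * (1 + z) = 486.1 * (1 + 0.972) = 958.5892

958.5892 nm


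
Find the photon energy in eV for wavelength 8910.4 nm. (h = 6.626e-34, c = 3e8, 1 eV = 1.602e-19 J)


E = hc/lambda = 6.626e-34 * 3e8 / 8.910e-06 = 2.231e-20 J = 0.1393 eV

0.1393 eV


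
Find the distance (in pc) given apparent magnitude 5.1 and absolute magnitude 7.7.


d = 10^((m - M + 5)/5) = 10^((5.1 - 7.7 + 5)/5) = 3.02

3.02 pc


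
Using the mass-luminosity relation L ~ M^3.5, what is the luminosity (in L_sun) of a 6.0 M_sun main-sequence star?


L/L_sun = (M/M_sun)^3.5 = 6.0^3.5 = 529.0898

529.0898 L_sun


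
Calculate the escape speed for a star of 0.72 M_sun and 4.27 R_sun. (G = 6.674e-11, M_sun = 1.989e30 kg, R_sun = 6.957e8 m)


M = 0.72 * 1.989e30 kg = 1.43208e+30 kg; R = 4.27 * 6.957e8 m = 2.970639e+09 m. v_esc = sqrt(2GM/R) = sqrt(2 * 6.674e-11 * 1.43208e+30 / 2.970639e+09) = 253668.6511

253668.6511 m/s


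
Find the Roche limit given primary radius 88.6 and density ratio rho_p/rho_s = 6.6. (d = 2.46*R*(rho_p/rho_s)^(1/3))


d_Roche = 2.46 * 88.6 * 6.6^(1/3) = 408.837

408.837


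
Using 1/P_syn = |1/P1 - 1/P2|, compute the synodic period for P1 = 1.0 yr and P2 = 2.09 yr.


1/P_syn = |1/P1 - 1/P2| = |1/1.0 - 1/2.09| => P_syn = 1.9174

1.9174 years


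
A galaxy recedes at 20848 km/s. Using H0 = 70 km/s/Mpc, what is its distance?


d = v / H0 = 20848 / 70 = 297.8286

297.8286 Mpc


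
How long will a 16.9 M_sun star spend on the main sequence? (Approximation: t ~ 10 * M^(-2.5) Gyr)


t = 10 * M^(-2.5) = 10 * 16.9^(-2.5) = 0.0085

0.0085 Gyr


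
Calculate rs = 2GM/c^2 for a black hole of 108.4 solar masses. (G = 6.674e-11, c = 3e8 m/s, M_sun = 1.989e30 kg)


M = 108.4 * 1.989e30 kg = 2.156076e+32 kg. rs = 2GM/c^2 = 2 * 6.674e-11 * 2.156076e+32 / (3e8)^2 = 319770.0272

319770.0272 m


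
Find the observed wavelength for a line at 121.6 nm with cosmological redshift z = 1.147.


lam_obs = lam_emit * (1 + z) = 121.6 * (1 + 1.147) = 261.0752

261.0752 nm


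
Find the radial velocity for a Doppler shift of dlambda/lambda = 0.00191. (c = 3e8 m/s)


v = (dlambda/lambda) * c = 0.00191 * 3e8 = 573000.0

573000.0 m/s


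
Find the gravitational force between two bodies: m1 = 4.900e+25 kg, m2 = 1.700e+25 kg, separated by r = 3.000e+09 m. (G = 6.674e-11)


F = G*m1*m2/r^2 = 6.674e-11 * 4.900e+25 * 1.700e+25 / (3.000e+09)^2 = 6.674e-11 * 8.330e+50 / 9.000e+18 = 6.177e+21

6.177e+21 N


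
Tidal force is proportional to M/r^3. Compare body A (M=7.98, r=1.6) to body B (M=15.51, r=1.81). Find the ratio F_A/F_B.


Ratio = (M1/r1^3) / (M2/r2^3) = (7.98/1.6^3) / (15.51/1.81^3) = 0.7448

0.7448


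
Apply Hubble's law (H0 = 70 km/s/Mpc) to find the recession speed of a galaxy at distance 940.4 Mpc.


v = H0 * d = 70 * 940.4 = 65828.0

65828.0 km/s


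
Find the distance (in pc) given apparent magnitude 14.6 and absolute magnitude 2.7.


d = 10^((m - M + 5)/5) = 10^((14.6 - 2.7 + 5)/5) = 2398.8329

2398.8329 pc


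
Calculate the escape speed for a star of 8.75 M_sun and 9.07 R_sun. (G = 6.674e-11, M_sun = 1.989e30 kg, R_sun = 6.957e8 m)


M = 8.75 * 1.989e30 kg = 1.740375e+31 kg; R = 9.07 * 6.957e8 m = 6.309999e+09 m. v_esc = sqrt(2GM/R) = sqrt(2 * 6.674e-11 * 1.740375e+31 / 6.309999e+09) = 606757.1068

606757.1068 m/s


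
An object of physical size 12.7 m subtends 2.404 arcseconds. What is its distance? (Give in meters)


D = size / theta_rad, theta_rad = 2.404 * pi/(180*3600) = 1.165e-05, D = 1.090e+06

1.090e+06 m


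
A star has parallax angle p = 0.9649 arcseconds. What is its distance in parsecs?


d = 1/p = 1/0.9649 = 1.0364

1.0364 pc


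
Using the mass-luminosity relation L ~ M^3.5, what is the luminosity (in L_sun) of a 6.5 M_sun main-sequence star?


L/L_sun = (M/M_sun)^3.5 = 6.5^3.5 = 700.1591

700.1591 L_sun


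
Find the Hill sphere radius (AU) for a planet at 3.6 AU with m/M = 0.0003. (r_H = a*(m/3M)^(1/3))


r_H = a * (m/3M)^(1/3) = 3.6 * (0.0003/3)^(1/3) = 0.1671

0.1671 AU


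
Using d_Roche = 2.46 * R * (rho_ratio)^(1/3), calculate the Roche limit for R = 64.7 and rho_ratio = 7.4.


d_Roche = 2.46 * 64.7 * 7.4^(1/3) = 310.1582

310.1582


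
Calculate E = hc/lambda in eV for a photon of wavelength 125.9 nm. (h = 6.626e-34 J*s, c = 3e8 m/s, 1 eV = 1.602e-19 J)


E = hc/lambda = 6.626e-34 * 3e8 / 1.259e-07 = 1.579e-18 J = 9.8556 eV

9.8556 eV


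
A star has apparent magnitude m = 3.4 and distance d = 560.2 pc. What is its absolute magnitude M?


M = m - 5*log10(d) + 5 = 3.4 - 5*log10(560.2) + 5 = -5.3417

-5.3417


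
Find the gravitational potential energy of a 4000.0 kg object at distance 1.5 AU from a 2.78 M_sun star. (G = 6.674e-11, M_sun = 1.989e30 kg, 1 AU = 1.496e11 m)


M = 2.78 * 1.989e30 kg = 5.52942e+30 kg; r = 1.5 AU * 1.496e11 m/AU = 2.244e+11 m. U = -GM*m/r = -(6.674e-11 * 5.52942e+30 * 4000.0) / 2.244e+11 = -6.578e+12

-6.578e+12 J


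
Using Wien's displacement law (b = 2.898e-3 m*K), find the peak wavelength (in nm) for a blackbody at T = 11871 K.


lam_max = b / T = 2.898e-3 / 11871 = 2.441e-07 m = 244.1243 nm

244.1243 nm


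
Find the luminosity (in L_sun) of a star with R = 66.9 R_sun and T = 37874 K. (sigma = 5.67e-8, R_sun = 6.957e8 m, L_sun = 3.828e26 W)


R = 66.9 * 6.957e8 m = 4.654233e+10 m. L = 4*pi*R^2*sigma*T^4 = 4*pi*(4.654233e+10)^2 * 5.67e-8 * 37874^4 = 3.175805266e+33 W. L/L_sun = 3.175805266e+33 / 3.828e26 = 8.296e+06

8.296e+06 L_sun


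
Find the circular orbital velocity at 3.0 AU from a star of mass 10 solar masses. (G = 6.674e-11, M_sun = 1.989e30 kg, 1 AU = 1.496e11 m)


v = sqrt(GM/r) = sqrt(6.674e-11 * 1.989e+31 / 4.488e+11) = 54385.6181

54385.6181 m/s


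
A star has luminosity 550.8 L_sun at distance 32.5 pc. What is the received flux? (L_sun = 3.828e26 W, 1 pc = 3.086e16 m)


F = L / (4*pi*d^2) = 2.108e+29 / (4*pi*(1.003e+18)^2) = 1.668e-08

1.668e-08 W/m^2


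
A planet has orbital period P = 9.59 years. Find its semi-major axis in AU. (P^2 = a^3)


a = P^(2/3) = 9.59^(2/3) = 4.5138

4.5138 AU


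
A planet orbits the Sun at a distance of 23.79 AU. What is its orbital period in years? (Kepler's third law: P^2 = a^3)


P = a^(3/2) = 23.79^1.5 = 116.0357

116.0357 years


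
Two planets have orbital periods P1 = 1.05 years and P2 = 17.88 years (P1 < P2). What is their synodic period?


1/P_syn = |1/P1 - 1/P2| = |1/1.05 - 1/17.88| => P_syn = 1.1155

1.1155 years


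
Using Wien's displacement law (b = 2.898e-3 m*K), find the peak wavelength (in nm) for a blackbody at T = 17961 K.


lam_max = b / T = 2.898e-3 / 17961 = 1.613e-07 m = 161.3496 nm

161.3496 nm


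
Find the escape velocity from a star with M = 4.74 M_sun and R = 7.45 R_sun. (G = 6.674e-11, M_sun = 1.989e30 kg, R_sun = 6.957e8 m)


M = 4.74 * 1.989e30 kg = 9.42786e+30 kg; R = 7.45 * 6.957e8 m = 5.182965e+09 m. v_esc = sqrt(2GM/R) = sqrt(2 * 6.674e-11 * 9.42786e+30 / 5.182965e+09) = 492748.741

492748.741 m/s


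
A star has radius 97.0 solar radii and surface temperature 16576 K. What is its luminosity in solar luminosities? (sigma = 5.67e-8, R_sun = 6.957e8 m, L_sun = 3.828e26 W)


R = 97.0 * 6.957e8 m = 6.74829e+10 m. L = 4*pi*R^2*sigma*T^4 = 4*pi*(6.74829e+10)^2 * 5.67e-8 * 16576^4 = 2.449623561e+32 W. L/L_sun = 2.449623561e+32 / 3.828e26 = 639922.5602

639922.5602 L_sun


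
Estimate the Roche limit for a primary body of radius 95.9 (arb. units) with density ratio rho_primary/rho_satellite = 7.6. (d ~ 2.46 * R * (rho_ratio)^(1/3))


d_Roche = 2.46 * 95.9 * 7.6^(1/3) = 463.8294

463.8294


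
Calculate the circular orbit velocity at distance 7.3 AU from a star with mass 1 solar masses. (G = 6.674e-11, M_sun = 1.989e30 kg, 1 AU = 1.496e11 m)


v = sqrt(GM/r) = sqrt(6.674e-11 * 1.989e+30 / 1.092e+12) = 11025.1185

11025.1185 m/s


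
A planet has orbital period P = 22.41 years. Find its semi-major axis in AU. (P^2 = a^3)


a = P^(2/3) = 22.41^(2/3) = 7.9487

7.9487 AU


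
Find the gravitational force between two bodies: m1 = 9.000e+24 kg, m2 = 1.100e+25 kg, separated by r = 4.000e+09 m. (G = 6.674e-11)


F = G*m1*m2/r^2 = 6.674e-11 * 9.000e+24 * 1.100e+25 / (4.000e+09)^2 = 6.674e-11 * 9.900e+49 / 1.600e+19 = 4.130e+20

4.130e+20 N


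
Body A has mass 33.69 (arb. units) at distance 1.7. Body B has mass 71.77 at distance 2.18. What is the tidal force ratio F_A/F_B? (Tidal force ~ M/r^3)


Ratio = (M1/r1^3) / (M2/r2^3) = (33.69/1.7^3) / (71.77/2.18^3) = 0.9899

0.9899


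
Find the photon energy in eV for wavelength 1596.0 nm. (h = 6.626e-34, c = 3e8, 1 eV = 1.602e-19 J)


E = hc/lambda = 6.626e-34 * 3e8 / 1.596e-06 = 1.245e-19 J = 0.7775 eV

0.7775 eV


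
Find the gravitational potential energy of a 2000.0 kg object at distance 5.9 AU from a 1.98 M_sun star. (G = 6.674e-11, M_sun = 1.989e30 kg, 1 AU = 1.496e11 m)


M = 1.98 * 1.989e30 kg = 3.93822e+30 kg; r = 5.9 AU * 1.496e11 m/AU = 8.8264e+11 m. U = -GM*m/r = -(6.674e-11 * 3.93822e+30 * 2000.0) / 8.8264e+11 = -5.956e+11

-5.956e+11 J


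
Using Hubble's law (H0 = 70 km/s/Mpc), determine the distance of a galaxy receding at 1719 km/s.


d = v / H0 = 1719 / 70 = 24.5571

24.5571 Mpc


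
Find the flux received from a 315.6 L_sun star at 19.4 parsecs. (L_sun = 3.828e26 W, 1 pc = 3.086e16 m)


F = L / (4*pi*d^2) = 1.208e+29 / (4*pi*(5.987e+17)^2) = 2.682e-08

2.682e-08 W/m^2


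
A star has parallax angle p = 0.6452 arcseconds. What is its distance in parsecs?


d = 1/p = 1/0.6452 = 1.5499

1.5499 pc


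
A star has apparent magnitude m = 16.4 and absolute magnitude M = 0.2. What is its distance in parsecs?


d = 10^((m - M + 5)/5) = 10^((16.4 - 0.2 + 5)/5) = 17378.0083

17378.0083 pc


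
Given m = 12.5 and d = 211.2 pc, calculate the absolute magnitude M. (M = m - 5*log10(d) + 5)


M = m - 5*log10(d) + 5 = 12.5 - 5*log10(211.2) + 5 = 5.8765

5.8765


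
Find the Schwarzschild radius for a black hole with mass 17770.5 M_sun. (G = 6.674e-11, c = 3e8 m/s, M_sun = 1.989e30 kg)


M = 17770.5 * 1.989e30 kg = 3.53455245e+34 kg. rs = 2GM/c^2 = 2 * 6.674e-11 * 3.53455245e+34 / (3e8)^2 = 5.242e+07

5.242e+07 m


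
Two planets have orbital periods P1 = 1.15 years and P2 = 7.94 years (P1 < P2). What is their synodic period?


1/P_syn = |1/P1 - 1/P2| = |1/1.15 - 1/7.94| => P_syn = 1.3448

1.3448 years


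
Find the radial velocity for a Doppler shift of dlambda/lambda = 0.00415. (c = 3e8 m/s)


v = (dlambda/lambda) * c = 0.00415 * 3e8 = 1.245e+06

1.245e+06 m/s


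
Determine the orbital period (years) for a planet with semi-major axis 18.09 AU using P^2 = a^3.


P = a^(3/2) = 18.09^1.5 = 76.941

76.941 years


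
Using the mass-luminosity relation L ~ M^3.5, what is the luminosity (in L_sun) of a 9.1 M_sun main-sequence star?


L/L_sun = (M/M_sun)^3.5 = 9.1^3.5 = 2273.2378

2273.2378 L_sun


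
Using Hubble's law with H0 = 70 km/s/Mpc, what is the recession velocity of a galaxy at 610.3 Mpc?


v = H0 * d = 70 * 610.3 = 42721.0

42721.0 km/s


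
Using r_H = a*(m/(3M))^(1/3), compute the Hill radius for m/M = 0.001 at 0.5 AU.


r_H = a * (m/3M)^(1/3) = 0.5 * (0.001/3)^(1/3) = 0.0347

0.0347 AU


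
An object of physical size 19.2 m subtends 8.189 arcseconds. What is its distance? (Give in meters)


D = size / theta_rad, theta_rad = 8.189 * pi/(180*3600) = 3.970e-05, D = 483610.243

483610.243 m


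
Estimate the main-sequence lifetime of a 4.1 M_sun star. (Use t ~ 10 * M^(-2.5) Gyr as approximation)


t = 10 * M^(-2.5) = 10 * 4.1^(-2.5) = 0.2938

0.2938 Gyr


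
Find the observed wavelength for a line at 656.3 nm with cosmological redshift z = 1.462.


lam_obs = lam_emit * (1 + z) = 656.3 * (1 + 1.462) = 1615.8106

1615.8106 nm


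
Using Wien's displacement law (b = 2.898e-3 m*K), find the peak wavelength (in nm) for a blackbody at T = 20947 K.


lam_max = b / T = 2.898e-3 / 20947 = 1.383e-07 m = 138.3492 nm

138.3492 nm


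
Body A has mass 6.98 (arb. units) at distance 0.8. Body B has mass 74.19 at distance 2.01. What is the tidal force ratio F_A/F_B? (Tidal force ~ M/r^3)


Ratio = (M1/r1^3) / (M2/r2^3) = (6.98/0.8^3) / (74.19/2.01^3) = 1.4922

1.4922


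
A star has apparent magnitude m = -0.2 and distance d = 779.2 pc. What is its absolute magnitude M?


M = m - 5*log10(d) + 5 = -0.2 - 5*log10(779.2) + 5 = -9.6582

-9.6582


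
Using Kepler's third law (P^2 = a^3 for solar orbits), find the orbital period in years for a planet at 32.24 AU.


P = a^(3/2) = 32.24^1.5 = 183.0596

183.0596 years


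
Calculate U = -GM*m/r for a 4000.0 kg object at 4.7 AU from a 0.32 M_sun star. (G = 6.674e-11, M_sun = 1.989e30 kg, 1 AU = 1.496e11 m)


M = 0.32 * 1.989e30 kg = 6.3648e+29 kg; r = 4.7 AU * 1.496e11 m/AU = 7.0312e+11 m. U = -GM*m/r = -(6.674e-11 * 6.3648e+29 * 4000.0) / 7.0312e+11 = -2.417e+11

-2.417e+11 J


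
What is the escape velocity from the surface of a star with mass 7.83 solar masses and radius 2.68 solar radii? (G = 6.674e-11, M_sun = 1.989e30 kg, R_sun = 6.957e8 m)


M = 7.83 * 1.989e30 kg = 1.557387e+31 kg; R = 2.68 * 6.957e8 m = 1.864476e+09 m. v_esc = sqrt(2GM/R) = sqrt(2 * 6.674e-11 * 1.557387e+31 / 1.864476e+09) = 1.056e+06

1.056e+06 m/s


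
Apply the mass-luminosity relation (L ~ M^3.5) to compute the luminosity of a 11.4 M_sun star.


L/L_sun = (M/M_sun)^3.5 = 11.4^3.5 = 5002.2683

5002.2683 L_sun


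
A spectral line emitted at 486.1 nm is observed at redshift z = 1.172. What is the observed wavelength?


lam_obs = lam_emit * (1 + z) = 486.1 * (1 + 1.172) = 1055.8092

1055.8092 nm


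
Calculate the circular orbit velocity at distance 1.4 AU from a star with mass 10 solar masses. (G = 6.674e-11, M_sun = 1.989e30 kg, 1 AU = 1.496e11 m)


v = sqrt(GM/r) = sqrt(6.674e-11 * 1.989e+31 / 2.094e+11) = 79612.393

79612.393 m/s


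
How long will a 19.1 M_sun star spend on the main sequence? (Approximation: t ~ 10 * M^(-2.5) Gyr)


t = 10 * M^(-2.5) = 10 * 19.1^(-2.5) = 0.0063

0.0063 Gyr


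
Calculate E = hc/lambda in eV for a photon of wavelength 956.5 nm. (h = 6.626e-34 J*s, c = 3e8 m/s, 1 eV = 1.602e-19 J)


E = hc/lambda = 6.626e-34 * 3e8 / 9.565e-07 = 2.078e-19 J = 1.2973 eV

1.2973 eV


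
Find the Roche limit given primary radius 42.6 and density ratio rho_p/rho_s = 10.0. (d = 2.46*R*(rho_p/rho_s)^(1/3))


d_Roche = 2.46 * 42.6 * 10.0^(1/3) = 225.7761

225.7761


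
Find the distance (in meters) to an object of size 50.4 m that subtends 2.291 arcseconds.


D = size / theta_rad, theta_rad = 2.291 * pi/(180*3600) = 1.111e-05, D = 4.538e+06

4.538e+06 m


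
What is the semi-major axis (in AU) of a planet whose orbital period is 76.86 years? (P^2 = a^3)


a = P^(2/3) = 76.86^(2/3) = 18.0773

18.0773 AU


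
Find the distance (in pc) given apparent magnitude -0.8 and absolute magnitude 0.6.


d = 10^((m - M + 5)/5) = 10^((-0.8 - 0.6 + 5)/5) = 5.2481

5.2481 pc


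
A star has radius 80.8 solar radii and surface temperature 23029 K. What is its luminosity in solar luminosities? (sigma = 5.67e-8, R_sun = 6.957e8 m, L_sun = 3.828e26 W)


R = 80.8 * 6.957e8 m = 5.621256e+10 m. L = 4*pi*R^2*sigma*T^4 = 4*pi*(5.621256e+10)^2 * 5.67e-8 * 23029^4 = 6.33227796e+32 W. L/L_sun = 6.33227796e+32 / 3.828e26 = 1.654e+06

1.654e+06 L_sun


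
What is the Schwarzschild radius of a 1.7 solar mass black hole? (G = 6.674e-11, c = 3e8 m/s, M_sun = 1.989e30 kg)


M = 1.7 * 1.989e30 kg = 3.3813e+30 kg. rs = 2GM/c^2 = 2 * 6.674e-11 * 3.3813e+30 / (3e8)^2 = 5014.8436

5014.8436 m


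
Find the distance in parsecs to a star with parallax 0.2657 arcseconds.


d = 1/p = 1/0.2657 = 3.7636

3.7636 pc


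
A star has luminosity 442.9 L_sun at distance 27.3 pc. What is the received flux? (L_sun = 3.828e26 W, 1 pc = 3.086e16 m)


F = L / (4*pi*d^2) = 1.695e+29 / (4*pi*(8.425e+17)^2) = 1.901e-08

1.901e-08 W/m^2


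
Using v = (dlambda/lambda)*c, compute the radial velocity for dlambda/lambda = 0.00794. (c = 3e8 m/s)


v = (dlambda/lambda) * c = 0.00794 * 3e8 = 2.382e+06

2.382e+06 m/s


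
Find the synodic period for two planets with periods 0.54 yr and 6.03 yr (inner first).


1/P_syn = |1/P1 - 1/P2| = |1/0.54 - 1/6.03| => P_syn = 0.5931

0.5931 years


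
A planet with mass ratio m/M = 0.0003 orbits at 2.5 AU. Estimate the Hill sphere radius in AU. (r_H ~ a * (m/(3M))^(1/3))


r_H = a * (m/3M)^(1/3) = 2.5 * (0.0003/3)^(1/3) = 0.116

0.116 AU


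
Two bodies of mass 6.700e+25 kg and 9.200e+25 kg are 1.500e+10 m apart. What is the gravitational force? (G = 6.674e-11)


F = G*m1*m2/r^2 = 6.674e-11 * 6.700e+25 * 9.200e+25 / (1.500e+10)^2 = 6.674e-11 * 6.164e+51 / 2.250e+20 = 1.828e+21

1.828e+21 N


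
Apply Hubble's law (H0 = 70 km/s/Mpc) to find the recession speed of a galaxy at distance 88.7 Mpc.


v = H0 * d = 70 * 88.7 = 6209.0

6209.0 km/s


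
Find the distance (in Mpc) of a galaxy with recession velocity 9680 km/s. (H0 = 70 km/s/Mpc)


d = v / H0 = 9680 / 70 = 138.2857

138.2857 Mpc


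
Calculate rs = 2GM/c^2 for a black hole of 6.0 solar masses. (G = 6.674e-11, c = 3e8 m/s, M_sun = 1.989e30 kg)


M = 6.0 * 1.989e30 kg = 1.1934e+31 kg. rs = 2GM/c^2 = 2 * 6.674e-11 * 1.1934e+31 / (3e8)^2 = 17699.448

17699.448 m


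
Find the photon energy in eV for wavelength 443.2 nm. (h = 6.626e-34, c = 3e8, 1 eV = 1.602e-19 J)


E = hc/lambda = 6.626e-34 * 3e8 / 4.432e-07 = 4.485e-19 J = 2.7997 eV

2.7997 eV


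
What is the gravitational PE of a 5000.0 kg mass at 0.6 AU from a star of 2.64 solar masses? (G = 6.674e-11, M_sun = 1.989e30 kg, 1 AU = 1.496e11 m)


M = 2.64 * 1.989e30 kg = 5.25096e+30 kg; r = 0.6 AU * 1.496e11 m/AU = 8.976e+10 m. U = -GM*m/r = -(6.674e-11 * 5.25096e+30 * 5000.0) / 8.976e+10 = -1.952e+13

-1.952e+13 J


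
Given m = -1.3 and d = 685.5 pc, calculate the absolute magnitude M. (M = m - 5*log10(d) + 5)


M = m - 5*log10(d) + 5 = -1.3 - 5*log10(685.5) + 5 = -10.48

-10.48


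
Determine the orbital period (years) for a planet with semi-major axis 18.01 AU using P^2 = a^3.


P = a^(3/2) = 18.01^1.5 = 76.4312

76.4312 years


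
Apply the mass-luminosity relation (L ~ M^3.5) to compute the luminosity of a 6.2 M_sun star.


L/L_sun = (M/M_sun)^3.5 = 6.2^3.5 = 593.4319

593.4319 L_sun


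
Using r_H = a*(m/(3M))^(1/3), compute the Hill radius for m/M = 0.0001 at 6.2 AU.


r_H = a * (m/3M)^(1/3) = 6.2 * (0.0001/3)^(1/3) = 0.1995

0.1995 AU


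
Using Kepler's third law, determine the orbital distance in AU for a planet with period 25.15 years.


a = P^(2/3) = 25.15^(2/3) = 8.584

8.584 AU


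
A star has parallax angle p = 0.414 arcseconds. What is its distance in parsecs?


d = 1/p = 1/0.414 = 2.4155

2.4155 pc


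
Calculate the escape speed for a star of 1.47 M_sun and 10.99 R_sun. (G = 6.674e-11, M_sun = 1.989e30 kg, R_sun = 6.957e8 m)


M = 1.47 * 1.989e30 kg = 2.92383e+30 kg; R = 10.99 * 6.957e8 m = 7.645743e+09 m. v_esc = sqrt(2GM/R) = sqrt(2 * 6.674e-11 * 2.92383e+30 / 7.645743e+09) = 225930.2121

225930.2121 m/s


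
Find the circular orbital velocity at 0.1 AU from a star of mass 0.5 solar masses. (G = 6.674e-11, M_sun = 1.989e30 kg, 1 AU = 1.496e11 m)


v = sqrt(GM/r) = sqrt(6.674e-11 * 9.945e+29 / 1.496e+10) = 66608.5068

66608.5068 m/s


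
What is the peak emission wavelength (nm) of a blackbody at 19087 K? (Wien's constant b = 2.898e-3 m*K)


lam_max = b / T = 2.898e-3 / 19087 = 1.518e-07 m = 151.8311 nm

151.8311 nm


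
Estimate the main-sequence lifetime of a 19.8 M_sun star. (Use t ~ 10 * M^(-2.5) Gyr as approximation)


t = 10 * M^(-2.5) = 10 * 19.8^(-2.5) = 0.0057

0.0057 Gyr


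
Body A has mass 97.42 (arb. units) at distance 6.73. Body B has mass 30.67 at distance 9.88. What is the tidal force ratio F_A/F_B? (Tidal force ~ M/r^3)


Ratio = (M1/r1^3) / (M2/r2^3) = (97.42/6.73^3) / (30.67/9.88^3) = 10.0499

10.0499


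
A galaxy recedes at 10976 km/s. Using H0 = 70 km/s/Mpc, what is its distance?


d = v / H0 = 10976 / 70 = 156.8

156.8 Mpc


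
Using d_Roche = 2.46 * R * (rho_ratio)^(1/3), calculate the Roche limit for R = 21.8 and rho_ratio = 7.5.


d_Roche = 2.46 * 21.8 * 7.5^(1/3) = 104.9733

104.9733


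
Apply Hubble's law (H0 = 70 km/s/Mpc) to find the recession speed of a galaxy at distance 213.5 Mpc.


v = H0 * d = 70 * 213.5 = 14945.0

14945.0 km/s


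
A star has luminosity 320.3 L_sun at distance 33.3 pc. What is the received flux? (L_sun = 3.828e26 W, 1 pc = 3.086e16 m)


F = L / (4*pi*d^2) = 1.226e+29 / (4*pi*(1.028e+18)^2) = 9.239e-09

9.239e-09 W/m^2


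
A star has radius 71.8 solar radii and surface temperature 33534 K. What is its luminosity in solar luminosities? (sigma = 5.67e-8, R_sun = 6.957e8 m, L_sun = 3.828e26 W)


R = 71.8 * 6.957e8 m = 4.995126e+10 m. L = 4*pi*R^2*sigma*T^4 = 4*pi*(4.995126e+10)^2 * 5.67e-8 * 33534^4 = 2.248160216e+33 W. L/L_sun = 2.248160216e+33 / 3.828e26 = 5.873e+06

5.873e+06 L_sun


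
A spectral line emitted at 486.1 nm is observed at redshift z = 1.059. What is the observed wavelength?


lam_obs = lam_emit * (1 + z) = 486.1 * (1 + 1.059) = 1000.8799

1000.8799 nm


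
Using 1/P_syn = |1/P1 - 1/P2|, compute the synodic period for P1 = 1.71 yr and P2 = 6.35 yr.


1/P_syn = |1/P1 - 1/P2| = |1/1.71 - 1/6.35| => P_syn = 2.3402

2.3402 years


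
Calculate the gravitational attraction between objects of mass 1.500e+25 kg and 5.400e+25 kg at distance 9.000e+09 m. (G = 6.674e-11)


F = G*m1*m2/r^2 = 6.674e-11 * 1.500e+25 * 5.400e+25 / (9.000e+09)^2 = 6.674e-11 * 8.100e+50 / 8.100e+19 = 6.674e+20

6.674e+20 N


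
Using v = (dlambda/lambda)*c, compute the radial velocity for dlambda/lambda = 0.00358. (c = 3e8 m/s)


v = (dlambda/lambda) * c = 0.00358 * 3e8 = 1.074e+06

1.074e+06 m/s


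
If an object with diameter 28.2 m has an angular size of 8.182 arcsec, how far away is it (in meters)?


D = size / theta_rad, theta_rad = 8.182 * pi/(180*3600) = 3.967e-05, D = 710910.2342

710910.2342 m


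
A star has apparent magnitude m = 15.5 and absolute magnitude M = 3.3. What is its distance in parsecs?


d = 10^((m - M + 5)/5) = 10^((15.5 - 3.3 + 5)/5) = 2754.2287

2754.2287 pc


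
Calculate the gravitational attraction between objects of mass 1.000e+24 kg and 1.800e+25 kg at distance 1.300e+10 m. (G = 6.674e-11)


F = G*m1*m2/r^2 = 6.674e-11 * 1.000e+24 * 1.800e+25 / (1.300e+10)^2 = 6.674e-11 * 1.800e+49 / 1.690e+20 = 7.108e+18

7.108e+18 N


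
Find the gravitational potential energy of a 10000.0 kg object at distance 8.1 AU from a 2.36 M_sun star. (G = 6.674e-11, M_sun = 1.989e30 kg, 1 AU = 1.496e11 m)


M = 2.36 * 1.989e30 kg = 4.69404e+30 kg; r = 8.1 AU * 1.496e11 m/AU = 1.21176e+12 m. U = -GM*m/r = -(6.674e-11 * 4.69404e+30 * 10000.0) / 1.21176e+12 = -2.585e+12

-2.585e+12 J


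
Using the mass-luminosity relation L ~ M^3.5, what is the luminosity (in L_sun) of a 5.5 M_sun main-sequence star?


L/L_sun = (M/M_sun)^3.5 = 5.5^3.5 = 390.184

390.184 L_sun


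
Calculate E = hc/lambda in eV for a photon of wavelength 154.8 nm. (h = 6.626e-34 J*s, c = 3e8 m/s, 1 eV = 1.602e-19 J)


E = hc/lambda = 6.626e-34 * 3e8 / 1.548e-07 = 1.284e-18 J = 8.0157 eV

8.0157 eV


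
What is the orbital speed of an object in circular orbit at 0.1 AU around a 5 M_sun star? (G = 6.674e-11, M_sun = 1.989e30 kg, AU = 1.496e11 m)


v = sqrt(GM/r) = sqrt(6.674e-11 * 9.945e+30 / 1.496e+10) = 210634.5931

210634.5931 m/s


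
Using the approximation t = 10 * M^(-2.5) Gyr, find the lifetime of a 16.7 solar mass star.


t = 10 * M^(-2.5) = 10 * 16.7^(-2.5) = 0.0088

0.0088 Gyr


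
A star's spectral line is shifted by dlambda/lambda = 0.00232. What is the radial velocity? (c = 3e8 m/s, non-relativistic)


v = (dlambda/lambda) * c = 0.00232 * 3e8 = 696000.0

696000.0 m/s


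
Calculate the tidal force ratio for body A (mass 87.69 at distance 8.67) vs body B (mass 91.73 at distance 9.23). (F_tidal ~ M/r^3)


Ratio = (M1/r1^3) / (M2/r2^3) = (87.69/8.67^3) / (91.73/9.23^3) = 1.1534

1.1534


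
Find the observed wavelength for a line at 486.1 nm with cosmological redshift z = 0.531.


lam_obs = lam_emit * (1 + z) = 486.1 * (1 + 0.531) = 744.2191

744.2191 nm


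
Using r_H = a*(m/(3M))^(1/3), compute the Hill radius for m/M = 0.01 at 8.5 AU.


r_H = a * (m/3M)^(1/3) = 8.5 * (0.01/3)^(1/3) = 1.2697

1.2697 AU


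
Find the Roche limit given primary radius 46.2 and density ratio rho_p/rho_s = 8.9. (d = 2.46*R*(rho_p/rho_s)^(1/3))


d_Roche = 2.46 * 46.2 * 8.9^(1/3) = 235.5268

235.5268


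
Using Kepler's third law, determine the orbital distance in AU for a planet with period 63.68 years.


a = P^(2/3) = 63.68^(2/3) = 15.9466

15.9466 AU


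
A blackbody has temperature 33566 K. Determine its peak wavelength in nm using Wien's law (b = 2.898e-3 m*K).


lam_max = b / T = 2.898e-3 / 33566 = 8.634e-08 m = 86.3374 nm

86.3374 nm


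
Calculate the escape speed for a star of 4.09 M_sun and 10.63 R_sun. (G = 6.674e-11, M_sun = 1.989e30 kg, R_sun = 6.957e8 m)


M = 4.09 * 1.989e30 kg = 8.13501e+30 kg; R = 10.63 * 6.957e8 m = 7.395291e+09 m. v_esc = sqrt(2GM/R) = sqrt(2 * 6.674e-11 * 8.13501e+30 / 7.395291e+09) = 383185.8917

383185.8917 m/s


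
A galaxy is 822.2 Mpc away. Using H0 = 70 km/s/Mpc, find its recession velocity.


v = H0 * d = 70 * 822.2 = 57554.0

57554.0 km/s


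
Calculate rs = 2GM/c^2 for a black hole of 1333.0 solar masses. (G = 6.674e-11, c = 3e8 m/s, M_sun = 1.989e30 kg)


M = 1333.0 * 1.989e30 kg = 2.651337e+33 kg. rs = 2GM/c^2 = 2 * 6.674e-11 * 2.651337e+33 / (3e8)^2 = 3.932e+06

3.932e+06 m


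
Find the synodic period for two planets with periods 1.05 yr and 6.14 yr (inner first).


1/P_syn = |1/P1 - 1/P2| = |1/1.05 - 1/6.14| => P_syn = 1.2666

1.2666 years


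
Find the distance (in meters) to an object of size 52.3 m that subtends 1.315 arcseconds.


D = size / theta_rad, theta_rad = 1.315 * pi/(180*3600) = 6.375e-06, D = 8.204e+06

8.204e+06 m
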